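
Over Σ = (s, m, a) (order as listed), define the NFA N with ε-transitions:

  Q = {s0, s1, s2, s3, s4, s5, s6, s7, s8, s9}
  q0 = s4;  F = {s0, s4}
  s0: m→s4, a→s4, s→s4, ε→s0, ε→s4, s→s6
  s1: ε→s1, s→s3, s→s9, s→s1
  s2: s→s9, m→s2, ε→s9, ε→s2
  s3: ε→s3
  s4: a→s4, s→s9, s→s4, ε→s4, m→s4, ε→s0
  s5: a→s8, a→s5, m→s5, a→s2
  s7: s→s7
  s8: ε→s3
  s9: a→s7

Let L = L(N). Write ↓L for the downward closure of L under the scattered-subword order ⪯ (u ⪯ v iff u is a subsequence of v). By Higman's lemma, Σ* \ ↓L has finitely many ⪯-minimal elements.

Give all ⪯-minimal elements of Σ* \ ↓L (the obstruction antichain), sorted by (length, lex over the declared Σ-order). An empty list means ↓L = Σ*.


Antichain: [].

|Q|=10, |F|=2, |δ|=28 (9 ε).
min D↑ (1 st, q0=0, F={}): 0:s→0,m→0,a→0 [Hopcroft].
L(D↑) = ∅ ⇒ ↓L = Σ*.


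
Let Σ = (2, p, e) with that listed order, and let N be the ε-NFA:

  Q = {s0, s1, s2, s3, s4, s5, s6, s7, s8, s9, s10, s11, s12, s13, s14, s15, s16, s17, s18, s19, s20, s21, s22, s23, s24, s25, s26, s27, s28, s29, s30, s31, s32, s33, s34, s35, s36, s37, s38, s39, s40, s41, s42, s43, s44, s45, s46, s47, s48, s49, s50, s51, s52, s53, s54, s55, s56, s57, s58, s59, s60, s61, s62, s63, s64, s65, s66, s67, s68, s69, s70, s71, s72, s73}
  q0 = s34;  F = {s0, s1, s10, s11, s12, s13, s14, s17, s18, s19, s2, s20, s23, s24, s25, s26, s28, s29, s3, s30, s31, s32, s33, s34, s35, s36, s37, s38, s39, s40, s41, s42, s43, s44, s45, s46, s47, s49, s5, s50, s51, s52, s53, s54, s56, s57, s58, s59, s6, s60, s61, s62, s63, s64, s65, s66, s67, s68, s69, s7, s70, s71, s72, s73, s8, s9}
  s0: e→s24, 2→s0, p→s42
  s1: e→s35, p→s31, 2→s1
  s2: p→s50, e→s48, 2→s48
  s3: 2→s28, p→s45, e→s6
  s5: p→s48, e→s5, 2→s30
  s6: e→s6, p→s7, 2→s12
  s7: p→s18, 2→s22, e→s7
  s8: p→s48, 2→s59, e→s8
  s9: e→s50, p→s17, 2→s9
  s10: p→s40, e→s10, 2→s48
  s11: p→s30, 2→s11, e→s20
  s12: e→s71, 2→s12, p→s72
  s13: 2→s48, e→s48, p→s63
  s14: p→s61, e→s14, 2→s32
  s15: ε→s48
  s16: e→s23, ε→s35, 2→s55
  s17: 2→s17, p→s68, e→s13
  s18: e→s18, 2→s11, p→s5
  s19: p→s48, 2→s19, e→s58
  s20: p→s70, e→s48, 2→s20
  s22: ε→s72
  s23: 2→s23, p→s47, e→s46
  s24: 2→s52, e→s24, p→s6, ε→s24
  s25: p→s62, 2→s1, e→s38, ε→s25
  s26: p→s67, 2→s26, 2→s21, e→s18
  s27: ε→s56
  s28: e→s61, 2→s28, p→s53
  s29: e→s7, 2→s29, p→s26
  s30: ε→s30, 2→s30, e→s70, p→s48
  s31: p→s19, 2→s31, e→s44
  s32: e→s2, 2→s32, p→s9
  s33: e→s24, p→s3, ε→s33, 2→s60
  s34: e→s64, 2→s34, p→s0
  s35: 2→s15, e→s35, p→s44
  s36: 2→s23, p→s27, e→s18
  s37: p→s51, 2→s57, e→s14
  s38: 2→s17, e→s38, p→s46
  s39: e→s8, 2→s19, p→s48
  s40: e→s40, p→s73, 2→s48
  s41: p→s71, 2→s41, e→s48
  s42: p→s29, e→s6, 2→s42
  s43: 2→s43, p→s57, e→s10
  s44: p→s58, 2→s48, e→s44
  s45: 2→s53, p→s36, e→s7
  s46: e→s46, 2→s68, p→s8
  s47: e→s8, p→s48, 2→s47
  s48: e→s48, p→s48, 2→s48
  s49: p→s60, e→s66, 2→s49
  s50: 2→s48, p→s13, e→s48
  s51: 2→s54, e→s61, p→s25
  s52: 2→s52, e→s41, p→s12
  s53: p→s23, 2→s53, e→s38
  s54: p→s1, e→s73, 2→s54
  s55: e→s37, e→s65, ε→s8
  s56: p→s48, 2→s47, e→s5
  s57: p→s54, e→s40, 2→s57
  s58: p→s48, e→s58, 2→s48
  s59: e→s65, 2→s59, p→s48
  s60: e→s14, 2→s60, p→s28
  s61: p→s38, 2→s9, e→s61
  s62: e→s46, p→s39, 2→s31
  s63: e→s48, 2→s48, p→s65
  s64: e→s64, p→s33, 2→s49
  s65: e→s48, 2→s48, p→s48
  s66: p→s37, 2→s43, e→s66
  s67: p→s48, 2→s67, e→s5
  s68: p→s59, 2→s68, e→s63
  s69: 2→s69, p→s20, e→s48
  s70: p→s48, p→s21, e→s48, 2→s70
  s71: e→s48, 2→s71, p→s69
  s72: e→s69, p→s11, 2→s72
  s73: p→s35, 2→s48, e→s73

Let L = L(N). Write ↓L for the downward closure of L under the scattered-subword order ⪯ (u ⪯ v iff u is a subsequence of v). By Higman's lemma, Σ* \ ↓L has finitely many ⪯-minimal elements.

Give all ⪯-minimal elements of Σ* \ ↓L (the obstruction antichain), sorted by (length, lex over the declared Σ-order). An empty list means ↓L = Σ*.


|Q|=74, |F|=66, |δ|=216 (9 ε).
min D↑ (67 st, q0=0, F={26}): 0:2→0,p→1,e→2 1:2→1,p→3,e→4 2:2→5,p→6,e→2 3:2→3,p→7,e→8 4:2→9,p→8,e→4 5:2→5,p→10,e→11 6:2→10,p→12,e→4 7:2→7,p→13,e→14 8:2→15,p→14,e→8 9:2→9,p→15,e→16 10:2→10,p→17,e→18 11:2→19,p→20,e→11 12:2→17,p→21,e→8 13:2→13,p→22,e→23 14:2→24,p→23,e→14 15:2→15,p→24,e→25 16:2→16,p→25,e→26 17:2→17,p→27,e→28 18:2→29,p→28,e→18 19:2→19,p→30,e→31 20:2→30,p→32,e→18 21:2→27,p→33,e→14 22:2→22,p→26,e→34 23:2→35,p→34,e→23 24:2→24,p→35,e→36 25:2→25,p→36,e→26 26:2→26,p→26,e→26 27:2→27,p→37,e→38 28:2→39,p→38,e→28 29:2→29,p→39,e→40 30:2→30,p→41,e→42 31:2→26,p→42,e→31 32:2→41,p→43,e→28 33:2→37,p→44,e→23 34:2→45,p→26,e→34 35:2→35,p→45,e→46 36:2→36,p→46,e→26 37:2→37,p→47,e→48 38:2→49,p→48,e→38 39:2→39,p→49,e→50 40:2→26,p→50,e→26 41:2→41,p→51,e→52 42:2→26,p→52,e→42 43:2→51,p→53,e→38 44:2→47,p→26,e→34 45:2→45,p→26,e→54 46:2→46,p→54,e→26 47:2→47,p→26,e→55 48:2→56,p→55,e→48 49:2→49,p→56,e→57 50:2→26,p→57,e→26 51:2→51,p→58,e→59 52:2→26,p→59,e→52 53:2→58,p→60,e→48 54:2→54,p→26,e→26 55:2→61,p→26,e→55 56:2→56,p→61,e→62 57:2→26,p→62,e→26 58:2→58,p→63,e→64 59:2→26,p→64,e→59 60:2→63,p→26,e→55 61:2→61,p→26,e→65 62:2→26,p→65,e→26 63:2→63,p→26,e→66 64:2→26,p→66,e→64 65:2→26,p→26,e→26 66:2→26,p→26,e→66.
'pe2ee': N↓-sim [71, 65, 39, 24, 12, 1] end={s48} ∉↓L; 5/5 deletions ∈↓L.
'pppppp': run [71, 65, 53, 41, 27, 15, 2] end={s21,s48} rej; 6/6 del acc.
'e2e2e2': run [71, 65, 53, 41, 30, 13, 2] end={s15,s48} rej; 6/6 single-dels accept.
3 words, ⪯-incomp.

Antichain: [pe2ee, pppppp, e2e2e2].


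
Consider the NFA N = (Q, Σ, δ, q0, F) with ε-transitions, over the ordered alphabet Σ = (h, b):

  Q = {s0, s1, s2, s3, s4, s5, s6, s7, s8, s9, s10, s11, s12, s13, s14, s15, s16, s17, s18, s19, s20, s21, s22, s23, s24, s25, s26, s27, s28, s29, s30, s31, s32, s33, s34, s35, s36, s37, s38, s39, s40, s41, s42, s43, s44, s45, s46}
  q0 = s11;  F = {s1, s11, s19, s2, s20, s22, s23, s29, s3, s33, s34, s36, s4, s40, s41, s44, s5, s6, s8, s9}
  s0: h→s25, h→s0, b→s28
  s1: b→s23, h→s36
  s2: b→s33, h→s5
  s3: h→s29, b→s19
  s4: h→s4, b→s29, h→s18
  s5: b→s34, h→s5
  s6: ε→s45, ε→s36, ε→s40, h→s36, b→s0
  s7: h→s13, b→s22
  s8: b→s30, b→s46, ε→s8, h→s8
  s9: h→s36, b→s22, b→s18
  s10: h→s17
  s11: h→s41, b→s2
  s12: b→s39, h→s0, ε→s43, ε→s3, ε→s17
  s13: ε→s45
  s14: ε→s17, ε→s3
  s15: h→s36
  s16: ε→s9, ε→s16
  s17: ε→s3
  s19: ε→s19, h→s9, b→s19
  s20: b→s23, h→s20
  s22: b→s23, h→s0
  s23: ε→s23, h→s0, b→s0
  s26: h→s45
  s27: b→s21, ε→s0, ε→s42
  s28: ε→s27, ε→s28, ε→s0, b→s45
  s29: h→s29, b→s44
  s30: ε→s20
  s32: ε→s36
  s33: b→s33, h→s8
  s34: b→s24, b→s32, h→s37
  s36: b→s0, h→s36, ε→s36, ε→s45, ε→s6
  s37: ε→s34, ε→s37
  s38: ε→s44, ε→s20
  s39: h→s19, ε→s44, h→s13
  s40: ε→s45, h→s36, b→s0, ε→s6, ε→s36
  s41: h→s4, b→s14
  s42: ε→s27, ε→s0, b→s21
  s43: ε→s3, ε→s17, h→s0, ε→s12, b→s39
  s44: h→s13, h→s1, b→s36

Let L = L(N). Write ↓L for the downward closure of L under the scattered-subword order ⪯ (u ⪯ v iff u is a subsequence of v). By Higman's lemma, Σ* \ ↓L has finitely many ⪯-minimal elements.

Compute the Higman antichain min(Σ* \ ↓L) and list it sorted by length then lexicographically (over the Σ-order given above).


|Q|=47, |F|=20, |δ|=100 (38 ε).
min D↑ (19 st, q0=0, F={17}): 0:h→1,b→2 1:h→3,b→4 2:h→5,b→6 3:h→3,b→7 4:h→7,b→8 5:h→5,b→9 6:h→10,b→6 7:h→7,b→11 8:h→12,b→8 9:h→9,b→13 10:h→10,b→14 11:h→15,b→13 12:h→13,b→16 13:h→13,b→17 14:h→14,b→18 15:h→13,b→18 16:h→17,b→18 17:h→17,b→17 18:h→17,b→17 [Hopcroft].
'bhbbb': N↓-sim [36, 33, 27, 23, 13, 7] end={s0,s21,s25,s27,s28,s42,s45} rej; 5/5 deletions ∈↓L.
'hhbbbb': N↓-sim [36, 33, 28, 24, 16, 11, 7] end={s0,s21,s25,s27,s28,s42,s45} rej; 6/6 single-dels accept.
'hbbhhb': run [36, 33, 29, 20, 16, 10, 7] end={s0,s21,s25,s27,s28,s42,s45} — reject; 6/6 single-dels accept.
'hbbhbh': N↓-sim [36, 33, 29, 20, 16, 10, 7] end={s0,s21,s25,s27,s28,s42,s45} ∉↓L; 6/6 del acc.
'bbhbbh': run [36, 33, 27, 24, 18, 8, 7] end={s0,s21,s25,s27,s28,s42,s45} rej; 6/6 del acc.
5 obstructions.

Antichain: [bhbbb, hhbbbb, hbbhhb, hbbhbh, bbhbbh].


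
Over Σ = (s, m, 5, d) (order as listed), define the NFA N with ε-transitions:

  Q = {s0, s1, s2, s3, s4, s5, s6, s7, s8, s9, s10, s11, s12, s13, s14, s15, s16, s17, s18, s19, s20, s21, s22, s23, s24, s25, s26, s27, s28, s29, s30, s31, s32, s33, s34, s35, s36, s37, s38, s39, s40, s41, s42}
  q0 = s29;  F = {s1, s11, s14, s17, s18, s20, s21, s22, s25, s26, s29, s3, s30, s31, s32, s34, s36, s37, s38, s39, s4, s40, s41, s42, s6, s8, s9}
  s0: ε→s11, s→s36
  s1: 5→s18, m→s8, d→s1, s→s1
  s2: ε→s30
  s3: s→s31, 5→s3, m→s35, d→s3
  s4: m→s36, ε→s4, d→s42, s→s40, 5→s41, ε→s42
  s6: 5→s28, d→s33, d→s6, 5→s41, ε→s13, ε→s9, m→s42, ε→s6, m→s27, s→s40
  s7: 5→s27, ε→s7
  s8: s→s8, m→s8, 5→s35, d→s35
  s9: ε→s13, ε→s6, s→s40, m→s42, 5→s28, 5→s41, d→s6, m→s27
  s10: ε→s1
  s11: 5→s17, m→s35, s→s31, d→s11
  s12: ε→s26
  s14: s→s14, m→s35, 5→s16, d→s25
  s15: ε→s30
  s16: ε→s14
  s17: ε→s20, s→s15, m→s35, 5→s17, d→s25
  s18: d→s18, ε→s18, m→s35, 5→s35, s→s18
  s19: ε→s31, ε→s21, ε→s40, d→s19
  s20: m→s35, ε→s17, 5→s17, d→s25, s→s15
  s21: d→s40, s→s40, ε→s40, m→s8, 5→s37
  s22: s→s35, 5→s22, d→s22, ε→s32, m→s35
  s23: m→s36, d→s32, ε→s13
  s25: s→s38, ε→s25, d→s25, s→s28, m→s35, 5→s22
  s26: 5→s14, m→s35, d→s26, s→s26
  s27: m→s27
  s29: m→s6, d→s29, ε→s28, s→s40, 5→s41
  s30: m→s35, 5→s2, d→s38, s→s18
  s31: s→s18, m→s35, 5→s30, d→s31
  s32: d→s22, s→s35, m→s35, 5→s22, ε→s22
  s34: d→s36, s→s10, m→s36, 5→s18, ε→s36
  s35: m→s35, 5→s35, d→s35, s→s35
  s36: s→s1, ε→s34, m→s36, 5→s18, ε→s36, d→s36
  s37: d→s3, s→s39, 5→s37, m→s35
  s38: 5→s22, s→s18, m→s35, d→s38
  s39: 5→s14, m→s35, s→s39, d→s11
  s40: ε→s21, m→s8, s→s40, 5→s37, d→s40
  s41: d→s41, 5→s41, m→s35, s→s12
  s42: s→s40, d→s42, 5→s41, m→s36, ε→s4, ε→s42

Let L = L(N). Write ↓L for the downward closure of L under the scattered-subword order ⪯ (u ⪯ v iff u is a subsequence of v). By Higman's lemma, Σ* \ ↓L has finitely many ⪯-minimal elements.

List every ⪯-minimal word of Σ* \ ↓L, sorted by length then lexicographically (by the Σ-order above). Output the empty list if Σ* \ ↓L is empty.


min(Σ*\↓L) = [5m, sm5, smd, mmm55, s5dss5, 5s5d5s].

|Q|=43, |F|=27, |δ|=156 (32 ε).
min D↑ (22 st, q0=0, F={8}): 0:s→1,m→2,5→3,d→0 1:s→1,m→4,5→5,d→1 2:s→1,m→6,5→3,d→2 3:s→7,m→8,5→3,d→3 4:s→4,m→4,5→8,d→8 5:s→9,m→8,5→5,d→10 6:s→1,m→11,5→3,d→6 7:s→7,m→8,5→12,d→7 8:s→8,m→8,5→8,d→8 9:s→9,m→8,5→12,d→13 10:s→14,m→8,5→10,d→10 11:s→15,m→11,5→16,d→11 12:s→12,m→8,5→12,d→17 13:s→14,m→8,5→18,d→13 14:s→16,m→8,5→19,d→14 15:s→15,m→4,5→16,d→15 16:s→16,m→8,5→8,d→16 17:s→20,m→8,5→21,d→17 18:s→19,m→8,5→18,d→17 19:s→16,m→8,5→19,d→20 20:s→16,m→8,5→21,d→20 21:s→8,m→8,5→21,d→21 [Hopcroft].
'5m': N↓-sim [37, 22, 1] end={s35} ∉↓L; 2/2 del acc.
'sm5': |S_i|=[37, 26, 2, 1] end={s35} — reject; 3/3 deletions ∈↓L.
'smd': |S_i|=[37, 26, 2, 1] end={s35} — reject; 3/3 del acc.
'mmm55': run [37, 36, 32, 8, 2, 1] end={s35} rej; 5/5 del acc.
's5dss5': N↓-sim [37, 26, 19, 15, 10, 2, 1] end={s35} rej; 6/6 deletions ∈↓L.
'5s5d5s': run [37, 22, 19, 14, 7, 3, 1] end={s35} ∉↓L; 6/6 del acc.
6 obstructions.


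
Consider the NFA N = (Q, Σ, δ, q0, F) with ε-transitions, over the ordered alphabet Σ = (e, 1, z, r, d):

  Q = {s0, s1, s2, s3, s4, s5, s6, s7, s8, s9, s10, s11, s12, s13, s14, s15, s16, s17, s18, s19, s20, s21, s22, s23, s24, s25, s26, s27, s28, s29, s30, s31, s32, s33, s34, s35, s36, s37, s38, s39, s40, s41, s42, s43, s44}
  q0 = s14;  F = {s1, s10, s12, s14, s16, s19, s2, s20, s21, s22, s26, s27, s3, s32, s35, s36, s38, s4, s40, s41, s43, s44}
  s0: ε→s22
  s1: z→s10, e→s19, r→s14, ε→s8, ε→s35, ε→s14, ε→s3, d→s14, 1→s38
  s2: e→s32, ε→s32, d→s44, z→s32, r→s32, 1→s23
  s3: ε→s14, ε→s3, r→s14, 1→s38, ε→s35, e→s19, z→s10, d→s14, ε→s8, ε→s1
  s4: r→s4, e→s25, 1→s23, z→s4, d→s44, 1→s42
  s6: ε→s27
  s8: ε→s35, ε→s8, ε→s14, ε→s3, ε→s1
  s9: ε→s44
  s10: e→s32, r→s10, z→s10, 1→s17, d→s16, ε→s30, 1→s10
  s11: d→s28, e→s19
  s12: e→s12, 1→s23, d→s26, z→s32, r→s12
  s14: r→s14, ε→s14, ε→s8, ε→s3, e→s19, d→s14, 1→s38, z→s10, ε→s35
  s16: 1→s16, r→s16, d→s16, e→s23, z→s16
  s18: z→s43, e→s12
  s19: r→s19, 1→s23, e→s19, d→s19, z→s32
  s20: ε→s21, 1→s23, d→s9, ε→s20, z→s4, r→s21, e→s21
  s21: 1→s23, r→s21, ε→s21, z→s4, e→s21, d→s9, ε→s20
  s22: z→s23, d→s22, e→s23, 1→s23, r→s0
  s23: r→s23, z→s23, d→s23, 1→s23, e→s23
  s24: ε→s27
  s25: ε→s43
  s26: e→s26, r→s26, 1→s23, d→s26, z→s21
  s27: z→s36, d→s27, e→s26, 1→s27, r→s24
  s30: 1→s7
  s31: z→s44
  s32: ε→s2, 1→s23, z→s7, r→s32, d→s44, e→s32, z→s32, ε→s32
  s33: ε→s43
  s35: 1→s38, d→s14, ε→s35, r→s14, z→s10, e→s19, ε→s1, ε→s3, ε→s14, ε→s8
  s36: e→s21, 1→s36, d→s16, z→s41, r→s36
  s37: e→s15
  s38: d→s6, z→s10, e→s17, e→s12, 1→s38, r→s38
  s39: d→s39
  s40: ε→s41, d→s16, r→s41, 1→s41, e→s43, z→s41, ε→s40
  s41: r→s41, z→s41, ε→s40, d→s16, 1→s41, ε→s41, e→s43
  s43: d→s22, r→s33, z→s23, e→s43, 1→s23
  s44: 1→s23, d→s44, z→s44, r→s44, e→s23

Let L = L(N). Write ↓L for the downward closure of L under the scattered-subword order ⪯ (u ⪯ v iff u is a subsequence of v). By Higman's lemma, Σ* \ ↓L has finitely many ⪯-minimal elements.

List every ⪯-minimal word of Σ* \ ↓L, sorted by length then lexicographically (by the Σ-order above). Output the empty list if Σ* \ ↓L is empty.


A = [e1, zde, 1dzzez].

|Q|=45, |F|=22, |δ|=168 (41 ε).
min D↑ (17 st, q0=0, F={4}): 0:e→1,1→2,z→3,r→0,d→0 1:e→1,1→4,z→5,r→1,d→1 2:e→6,1→2,z→3,r→2,d→7 3:e→5,1→3,z→3,r→3,d→8 4:e→4,1→4,z→4,r→4,d→4 5:e→5,1→4,z→5,r→5,d→9 6:e→6,1→4,z→5,r→6,d→10 7:e→10,1→7,z→11,r→7,d→7 8:e→4,1→8,z→8,r→8,d→8 9:e→4,1→4,z→9,r→9,d→9 10:e→10,1→4,z→12,r→10,d→10 11:e→12,1→11,z→13,r→11,d→8 12:e→12,1→4,z→14,r→12,d→9 13:e→15,1→13,z→13,r→13,d→8 14:e→15,1→4,z→14,r→14,d→9 15:e→15,1→4,z→4,r→15,d→16 16:e→4,1→4,z→4,r→16,d→16 (ε-aug+det+¬).
'e1': N↓-sim [34, 19, 2] end={s23,s42} ∉↓L; 2/2 deletions ∈↓L.
'zde': run [34, 22, 6, 1] end={s23} — reject; 3/3 single-dels accept.
'1dzzez': |S_i|=[34, 28, 20, 16, 12, 6, 1] end={s23} rej; 6/6 del acc.
3 obstructions.


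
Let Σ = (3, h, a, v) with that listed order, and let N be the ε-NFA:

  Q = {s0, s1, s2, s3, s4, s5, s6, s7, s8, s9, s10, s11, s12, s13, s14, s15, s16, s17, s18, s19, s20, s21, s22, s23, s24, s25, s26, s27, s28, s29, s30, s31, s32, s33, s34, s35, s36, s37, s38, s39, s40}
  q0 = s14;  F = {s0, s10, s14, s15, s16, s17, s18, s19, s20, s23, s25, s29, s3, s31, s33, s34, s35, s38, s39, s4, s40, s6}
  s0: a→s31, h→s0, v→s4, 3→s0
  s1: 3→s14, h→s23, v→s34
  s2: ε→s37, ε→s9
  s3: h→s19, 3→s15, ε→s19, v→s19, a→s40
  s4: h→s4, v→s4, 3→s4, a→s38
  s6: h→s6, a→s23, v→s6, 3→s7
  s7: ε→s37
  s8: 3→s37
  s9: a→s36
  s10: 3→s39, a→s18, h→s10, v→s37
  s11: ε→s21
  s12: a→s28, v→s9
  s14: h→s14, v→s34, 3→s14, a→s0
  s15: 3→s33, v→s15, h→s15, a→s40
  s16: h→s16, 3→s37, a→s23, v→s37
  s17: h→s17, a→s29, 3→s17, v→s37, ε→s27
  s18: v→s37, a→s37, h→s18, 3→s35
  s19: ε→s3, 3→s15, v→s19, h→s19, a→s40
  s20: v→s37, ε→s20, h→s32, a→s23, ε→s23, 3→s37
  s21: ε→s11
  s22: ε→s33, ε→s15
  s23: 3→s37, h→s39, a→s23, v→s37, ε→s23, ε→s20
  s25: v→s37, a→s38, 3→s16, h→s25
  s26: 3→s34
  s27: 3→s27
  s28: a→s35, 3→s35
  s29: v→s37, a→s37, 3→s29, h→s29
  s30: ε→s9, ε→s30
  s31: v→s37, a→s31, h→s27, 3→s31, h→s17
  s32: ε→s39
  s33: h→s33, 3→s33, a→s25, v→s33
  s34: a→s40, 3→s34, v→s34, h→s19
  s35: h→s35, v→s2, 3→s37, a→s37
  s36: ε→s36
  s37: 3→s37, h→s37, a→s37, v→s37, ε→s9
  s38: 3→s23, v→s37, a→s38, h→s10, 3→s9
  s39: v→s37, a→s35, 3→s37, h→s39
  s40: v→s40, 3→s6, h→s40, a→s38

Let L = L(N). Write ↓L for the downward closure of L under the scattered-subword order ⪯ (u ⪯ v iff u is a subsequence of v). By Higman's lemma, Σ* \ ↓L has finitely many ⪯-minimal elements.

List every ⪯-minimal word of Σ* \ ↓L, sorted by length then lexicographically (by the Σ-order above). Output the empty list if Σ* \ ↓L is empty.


Antichain: [aav, va33, aahaa, vh33av].

|Q|=41, |F|=22, |δ|=124 (19 ε).
min D↑ (21 st, q0=0, F={8}): 0:3→0,h→0,a→1,v→2 1:3→1,h→1,a→3,v→4 2:3→2,h→5,a→6,v→2 3:3→3,h→7,a→3,v→8 4:3→4,h→4,a→9,v→4 5:3→10,h→5,a→6,v→5 6:3→11,h→6,a→9,v→6 7:3→7,h→7,a→12,v→8 8:3→8,h→8,a→8,v→8 9:3→13,h→14,a→9,v→8 10:3→15,h→10,a→6,v→10 11:3→8,h→11,a→13,v→11 12:3→12,h→12,a→8,v→8 13:3→8,h→16,a→13,v→8 14:3→16,h→14,a→17,v→8 15:3→15,h→15,a→18,v→15 16:3→8,h→16,a→19,v→8 17:3→19,h→17,a→8,v→8 18:3→20,h→18,a→9,v→8 19:3→8,h→19,a→8,v→8 20:3→8,h→20,a→13,v→8.
'aav': |S_i|=[29, 23, 16, 4] end={s2,s36,s37,s9} ∉↓L; 3/3 deletions ∈↓L.
'va33': |S_i|=[29, 23, 17, 12, 4] end={s36,s37,s7,s9} — reject; 4/4 del acc.
'aahaa': |S_i|=[29, 23, 16, 12, 7, 3] end={s36,s37,s9} — reject; 5/5 single-dels accept.
'vh33av': |S_i|=[29, 23, 22, 20, 18, 14, 4] end={s2,s36,s37,s9} — reject; 6/6 deletions ∈↓L.
4 obstructions.


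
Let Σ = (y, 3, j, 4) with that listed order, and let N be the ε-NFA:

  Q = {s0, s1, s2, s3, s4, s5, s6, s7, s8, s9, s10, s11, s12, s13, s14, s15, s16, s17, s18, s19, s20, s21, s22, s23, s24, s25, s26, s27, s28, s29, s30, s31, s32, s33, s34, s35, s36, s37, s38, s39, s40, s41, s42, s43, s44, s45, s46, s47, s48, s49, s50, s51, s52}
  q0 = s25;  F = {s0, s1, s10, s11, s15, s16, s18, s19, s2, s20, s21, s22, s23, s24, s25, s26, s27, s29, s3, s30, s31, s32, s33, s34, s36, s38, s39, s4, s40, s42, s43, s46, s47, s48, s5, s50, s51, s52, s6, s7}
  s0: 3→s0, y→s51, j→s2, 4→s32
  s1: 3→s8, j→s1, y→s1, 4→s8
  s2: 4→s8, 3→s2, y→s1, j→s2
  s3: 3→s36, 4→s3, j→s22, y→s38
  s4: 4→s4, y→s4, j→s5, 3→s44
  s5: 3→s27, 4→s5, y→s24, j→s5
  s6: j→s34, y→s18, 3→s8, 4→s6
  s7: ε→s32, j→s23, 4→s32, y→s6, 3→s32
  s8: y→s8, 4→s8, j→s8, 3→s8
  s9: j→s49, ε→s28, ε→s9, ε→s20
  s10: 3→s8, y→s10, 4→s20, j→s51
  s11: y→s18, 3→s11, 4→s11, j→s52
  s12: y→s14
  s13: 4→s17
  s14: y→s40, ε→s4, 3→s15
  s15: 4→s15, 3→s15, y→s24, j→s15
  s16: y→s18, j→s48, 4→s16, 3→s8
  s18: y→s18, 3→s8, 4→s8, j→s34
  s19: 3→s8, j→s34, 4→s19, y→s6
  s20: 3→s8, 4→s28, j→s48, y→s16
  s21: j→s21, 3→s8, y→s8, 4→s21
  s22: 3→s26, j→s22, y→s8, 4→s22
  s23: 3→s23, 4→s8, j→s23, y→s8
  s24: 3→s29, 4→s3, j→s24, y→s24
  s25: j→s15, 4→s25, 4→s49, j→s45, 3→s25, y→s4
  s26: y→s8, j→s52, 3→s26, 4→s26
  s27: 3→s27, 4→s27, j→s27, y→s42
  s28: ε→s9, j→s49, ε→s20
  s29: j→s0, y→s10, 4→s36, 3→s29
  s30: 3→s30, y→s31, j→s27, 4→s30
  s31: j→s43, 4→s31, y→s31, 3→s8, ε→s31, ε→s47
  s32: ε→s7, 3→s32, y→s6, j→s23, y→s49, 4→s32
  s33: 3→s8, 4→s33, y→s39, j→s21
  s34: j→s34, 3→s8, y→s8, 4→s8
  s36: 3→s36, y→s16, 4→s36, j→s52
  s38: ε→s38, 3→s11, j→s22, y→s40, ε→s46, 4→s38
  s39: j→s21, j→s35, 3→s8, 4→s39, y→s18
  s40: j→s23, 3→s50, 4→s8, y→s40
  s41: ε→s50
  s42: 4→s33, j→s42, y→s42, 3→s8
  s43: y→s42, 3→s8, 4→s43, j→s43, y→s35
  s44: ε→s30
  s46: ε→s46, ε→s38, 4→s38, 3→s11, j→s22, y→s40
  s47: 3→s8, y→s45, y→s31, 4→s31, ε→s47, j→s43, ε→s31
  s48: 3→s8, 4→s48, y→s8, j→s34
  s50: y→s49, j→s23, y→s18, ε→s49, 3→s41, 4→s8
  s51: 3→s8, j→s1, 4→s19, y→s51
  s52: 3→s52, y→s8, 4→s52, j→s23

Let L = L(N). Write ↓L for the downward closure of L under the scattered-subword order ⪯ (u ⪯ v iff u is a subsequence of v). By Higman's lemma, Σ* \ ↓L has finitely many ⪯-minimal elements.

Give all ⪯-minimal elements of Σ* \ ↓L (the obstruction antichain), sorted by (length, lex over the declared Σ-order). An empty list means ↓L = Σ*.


A = [y3y3, jy4jy, jy3jj4, jy4yy4].

|Q|=53, |F|=40, |δ|=196 (19 ε).
min D↑ (38 st, q0=0, F={10}): 0:y→1,3→0,j→2,4→0 1:y→1,3→3,j→4,4→1 2:y→5,3→2,j→2,4→2 3:y→6,3→3,j→7,4→3 4:y→5,3→7,j→4,4→4 5:y→5,3→8,j→5,4→9 6:y→6,3→10,j→11,4→6 7:y→12,3→7,j→7,4→7 8:y→13,3→8,j→14,4→15 9:y→16,3→15,j→17,4→9 10:y→10,3→10,j→10,4→10 11:y→12,3→10,j→11,4→11 12:y→12,3→10,j→12,4→18 13:y→13,3→10,j→19,4→20 14:y→19,3→14,j→21,4→22 15:y→23,3→15,j→24,4→15 16:y→25,3→26,j→17,4→16 17:y→10,3→27,j→17,4→17 18:y→28,3→10,j→29,4→18 19:y→19,3→10,j→30,4→31 20:y→23,3→10,j→32,4→20 21:y→30,3→21,j→21,4→10 22:y→33,3→22,j→34,4→22 23:y→35,3→10,j→32,4→23 24:y→10,3→24,j→34,4→24 25:y→25,3→36,j→34,4→10 26:y→35,3→26,j→24,4→26 27:y→10,3→27,j→24,4→27 28:y→35,3→10,j→29,4→28 29:y→10,3→10,j→29,4→29 30:y→30,3→10,j→30,4→10 31:y→33,3→10,j→37,4→31 32:y→10,3→10,j→37,4→32 33:y→35,3→10,j→37,4→33 34:y→10,3→34,j→34,4→10 35:y→35,3→10,j→37,4→10 36:y→35,3→36,j→34,4→10 37:y→10,3→10,j→37,4→10 [Hopcroft].
'y3y3': run [48, 46, 38, 23, 1] end={s8} — reject; 4/4 del acc.
'jy4jy': |S_i|=[48, 42, 37, 29, 10, 1] end={s8} rej; 5/5 deletions ∈↓L.
'jy3jj4': |S_i|=[48, 42, 37, 26, 15, 5, 1] end={s8} — reject; 6/6 del acc.
'jy4yy4': run [48, 42, 37, 29, 20, 8, 1] end={s8} rej; 6/6 single-dels accept.
4 minimals (antichain).


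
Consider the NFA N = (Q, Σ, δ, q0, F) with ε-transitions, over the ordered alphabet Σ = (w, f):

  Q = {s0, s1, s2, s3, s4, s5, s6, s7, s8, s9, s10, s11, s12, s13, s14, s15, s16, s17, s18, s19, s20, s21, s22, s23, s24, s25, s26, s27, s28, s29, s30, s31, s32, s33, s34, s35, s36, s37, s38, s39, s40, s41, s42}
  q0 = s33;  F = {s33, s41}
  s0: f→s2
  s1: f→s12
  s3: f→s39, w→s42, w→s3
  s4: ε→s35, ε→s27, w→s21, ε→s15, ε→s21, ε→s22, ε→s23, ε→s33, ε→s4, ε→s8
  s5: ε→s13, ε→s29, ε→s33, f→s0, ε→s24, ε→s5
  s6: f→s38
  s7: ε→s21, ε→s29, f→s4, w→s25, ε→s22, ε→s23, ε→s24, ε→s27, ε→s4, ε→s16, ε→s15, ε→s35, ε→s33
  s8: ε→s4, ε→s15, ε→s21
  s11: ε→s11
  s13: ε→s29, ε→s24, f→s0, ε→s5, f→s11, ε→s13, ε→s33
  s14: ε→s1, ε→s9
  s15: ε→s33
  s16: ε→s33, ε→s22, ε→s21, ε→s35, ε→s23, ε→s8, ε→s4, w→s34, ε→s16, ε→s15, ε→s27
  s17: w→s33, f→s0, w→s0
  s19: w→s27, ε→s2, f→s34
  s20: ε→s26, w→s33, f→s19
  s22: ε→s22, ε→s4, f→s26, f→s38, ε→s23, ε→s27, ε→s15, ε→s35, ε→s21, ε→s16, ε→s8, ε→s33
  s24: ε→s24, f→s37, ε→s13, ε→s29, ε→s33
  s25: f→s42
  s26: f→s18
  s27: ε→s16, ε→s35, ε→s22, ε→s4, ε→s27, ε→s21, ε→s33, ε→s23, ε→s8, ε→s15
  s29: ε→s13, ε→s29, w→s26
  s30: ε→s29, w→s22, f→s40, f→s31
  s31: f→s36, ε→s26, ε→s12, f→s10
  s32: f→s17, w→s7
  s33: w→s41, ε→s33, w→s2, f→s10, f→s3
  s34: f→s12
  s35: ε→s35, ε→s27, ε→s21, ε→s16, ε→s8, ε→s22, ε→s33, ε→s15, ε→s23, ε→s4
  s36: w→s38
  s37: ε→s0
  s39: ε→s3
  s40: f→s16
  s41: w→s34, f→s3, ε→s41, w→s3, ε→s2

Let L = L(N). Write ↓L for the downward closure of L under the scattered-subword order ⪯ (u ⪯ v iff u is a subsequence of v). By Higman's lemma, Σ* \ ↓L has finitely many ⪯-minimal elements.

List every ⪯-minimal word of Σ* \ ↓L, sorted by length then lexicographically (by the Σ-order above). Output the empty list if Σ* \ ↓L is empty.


Antichain: [f, ww].

|Q|=43, |F|=2, |δ|=136 (93 ε).
min D↑ (3 st, q0=0, F={2}): 0:w→1,f→2 1:w→2,f→2 2:w→2,f→2 (ε-aug+det+¬).
'f': N↓-sim [9, 5] end={s10,s12,s3,s39,s42} — reject; 1/1 deletions ∈↓L.
'ww': |S_i|=[9, 7, 5] end={s12,s3,s34,s39,s42} ∉↓L; 2/2 deletions ∈↓L.
2 minimals (antichain).


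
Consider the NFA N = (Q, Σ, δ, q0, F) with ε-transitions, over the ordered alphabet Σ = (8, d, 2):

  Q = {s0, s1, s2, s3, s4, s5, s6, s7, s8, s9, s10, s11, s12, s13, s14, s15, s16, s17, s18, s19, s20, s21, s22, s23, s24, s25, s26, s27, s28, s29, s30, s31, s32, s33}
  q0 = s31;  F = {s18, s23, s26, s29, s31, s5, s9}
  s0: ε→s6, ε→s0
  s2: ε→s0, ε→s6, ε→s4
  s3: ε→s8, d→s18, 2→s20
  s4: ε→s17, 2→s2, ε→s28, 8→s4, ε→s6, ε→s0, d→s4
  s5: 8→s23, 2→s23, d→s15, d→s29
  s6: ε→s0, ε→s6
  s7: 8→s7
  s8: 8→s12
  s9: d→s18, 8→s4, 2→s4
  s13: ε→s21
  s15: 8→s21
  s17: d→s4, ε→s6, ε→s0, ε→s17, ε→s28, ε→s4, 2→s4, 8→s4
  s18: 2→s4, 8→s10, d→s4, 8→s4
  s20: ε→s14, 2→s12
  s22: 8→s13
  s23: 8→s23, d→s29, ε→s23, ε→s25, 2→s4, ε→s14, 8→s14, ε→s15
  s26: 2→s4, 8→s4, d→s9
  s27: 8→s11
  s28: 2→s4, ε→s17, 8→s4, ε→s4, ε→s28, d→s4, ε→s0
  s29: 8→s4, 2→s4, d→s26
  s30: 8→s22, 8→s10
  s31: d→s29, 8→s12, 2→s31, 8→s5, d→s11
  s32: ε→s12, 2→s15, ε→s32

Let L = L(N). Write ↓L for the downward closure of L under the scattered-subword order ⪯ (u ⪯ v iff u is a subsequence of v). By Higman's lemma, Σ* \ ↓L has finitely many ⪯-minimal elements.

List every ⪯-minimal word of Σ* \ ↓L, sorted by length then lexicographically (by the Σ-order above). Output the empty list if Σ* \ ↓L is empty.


|Q|=34, |F|=7, |δ|=75 (29 ε).
min D↑ (8 st, q0=0, F={4}): 0:8→1,d→2,2→0 1:8→3,d→2,2→3 2:8→4,d→5,2→4 3:8→3,d→2,2→4 4:8→4,d→4,2→4 5:8→4,d→6,2→4 6:8→4,d→7,2→4 7:8→4,d→4,2→4.
'd8': |S_i|=[20, 14, 8] end={s0,s10,s17,s2,s21,s28,s4,s6} — reject; 2/2 single-dels accept.
'd2': N↓-sim [20, 14, 6] end={s0,s17,s2,s28,s4,s6} — reject; 2/2 single-dels accept.
'882': run [20, 18, 16, 6] end={s0,s17,s2,s28,s4,s6} — reject; 3/3 del acc.
'822': N↓-sim [20, 18, 16, 6] end={s0,s17,s2,s28,s4,s6} rej; 3/3 del acc.
'ddddd': |S_i|=[20, 14, 10, 9, 8, 6] end={s0,s17,s2,s28,s4,s6} — reject; 5/5 del acc.
5 minimals (antichain).

Antichain: [d8, d2, 882, 822, ddddd].


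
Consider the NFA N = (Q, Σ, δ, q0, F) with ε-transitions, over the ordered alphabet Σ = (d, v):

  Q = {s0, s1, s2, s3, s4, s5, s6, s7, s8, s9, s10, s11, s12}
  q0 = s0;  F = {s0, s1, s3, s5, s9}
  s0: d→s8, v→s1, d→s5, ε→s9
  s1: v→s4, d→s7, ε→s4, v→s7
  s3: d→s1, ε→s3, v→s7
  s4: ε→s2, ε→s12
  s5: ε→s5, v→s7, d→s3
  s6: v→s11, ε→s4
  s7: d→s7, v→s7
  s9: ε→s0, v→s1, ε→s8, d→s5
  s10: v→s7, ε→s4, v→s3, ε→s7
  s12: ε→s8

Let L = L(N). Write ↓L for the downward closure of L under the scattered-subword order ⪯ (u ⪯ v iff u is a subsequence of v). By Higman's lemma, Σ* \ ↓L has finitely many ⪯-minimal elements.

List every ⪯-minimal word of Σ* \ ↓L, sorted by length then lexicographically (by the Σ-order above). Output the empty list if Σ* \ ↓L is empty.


Antichain: [dv, vd, vv, dddd].

|Q|=13, |F|=5, |δ|=29 (12 ε).
min D↑ (5 st, q0=0, F={4}): 0:d→1,v→2 1:d→3,v→4 2:d→4,v→4 3:d→2,v→4 4:d→4,v→4 [Hopcroft].
'dv': N↓-sim [10, 8, 5] end={s12,s2,s4,s7,s8} rej; 2/2 del acc.
'vd': run [10, 6, 1] end={s7} rej; 2/2 del acc.
'vv': run [10, 6, 5] end={s12,s2,s4,s7,s8} — reject; 2/2 deletions ∈↓L.
'dddd': run [10, 8, 7, 6, 1] end={s7} rej; 4/4 deletions ∈↓L.
4 words, ⪯-incomp.


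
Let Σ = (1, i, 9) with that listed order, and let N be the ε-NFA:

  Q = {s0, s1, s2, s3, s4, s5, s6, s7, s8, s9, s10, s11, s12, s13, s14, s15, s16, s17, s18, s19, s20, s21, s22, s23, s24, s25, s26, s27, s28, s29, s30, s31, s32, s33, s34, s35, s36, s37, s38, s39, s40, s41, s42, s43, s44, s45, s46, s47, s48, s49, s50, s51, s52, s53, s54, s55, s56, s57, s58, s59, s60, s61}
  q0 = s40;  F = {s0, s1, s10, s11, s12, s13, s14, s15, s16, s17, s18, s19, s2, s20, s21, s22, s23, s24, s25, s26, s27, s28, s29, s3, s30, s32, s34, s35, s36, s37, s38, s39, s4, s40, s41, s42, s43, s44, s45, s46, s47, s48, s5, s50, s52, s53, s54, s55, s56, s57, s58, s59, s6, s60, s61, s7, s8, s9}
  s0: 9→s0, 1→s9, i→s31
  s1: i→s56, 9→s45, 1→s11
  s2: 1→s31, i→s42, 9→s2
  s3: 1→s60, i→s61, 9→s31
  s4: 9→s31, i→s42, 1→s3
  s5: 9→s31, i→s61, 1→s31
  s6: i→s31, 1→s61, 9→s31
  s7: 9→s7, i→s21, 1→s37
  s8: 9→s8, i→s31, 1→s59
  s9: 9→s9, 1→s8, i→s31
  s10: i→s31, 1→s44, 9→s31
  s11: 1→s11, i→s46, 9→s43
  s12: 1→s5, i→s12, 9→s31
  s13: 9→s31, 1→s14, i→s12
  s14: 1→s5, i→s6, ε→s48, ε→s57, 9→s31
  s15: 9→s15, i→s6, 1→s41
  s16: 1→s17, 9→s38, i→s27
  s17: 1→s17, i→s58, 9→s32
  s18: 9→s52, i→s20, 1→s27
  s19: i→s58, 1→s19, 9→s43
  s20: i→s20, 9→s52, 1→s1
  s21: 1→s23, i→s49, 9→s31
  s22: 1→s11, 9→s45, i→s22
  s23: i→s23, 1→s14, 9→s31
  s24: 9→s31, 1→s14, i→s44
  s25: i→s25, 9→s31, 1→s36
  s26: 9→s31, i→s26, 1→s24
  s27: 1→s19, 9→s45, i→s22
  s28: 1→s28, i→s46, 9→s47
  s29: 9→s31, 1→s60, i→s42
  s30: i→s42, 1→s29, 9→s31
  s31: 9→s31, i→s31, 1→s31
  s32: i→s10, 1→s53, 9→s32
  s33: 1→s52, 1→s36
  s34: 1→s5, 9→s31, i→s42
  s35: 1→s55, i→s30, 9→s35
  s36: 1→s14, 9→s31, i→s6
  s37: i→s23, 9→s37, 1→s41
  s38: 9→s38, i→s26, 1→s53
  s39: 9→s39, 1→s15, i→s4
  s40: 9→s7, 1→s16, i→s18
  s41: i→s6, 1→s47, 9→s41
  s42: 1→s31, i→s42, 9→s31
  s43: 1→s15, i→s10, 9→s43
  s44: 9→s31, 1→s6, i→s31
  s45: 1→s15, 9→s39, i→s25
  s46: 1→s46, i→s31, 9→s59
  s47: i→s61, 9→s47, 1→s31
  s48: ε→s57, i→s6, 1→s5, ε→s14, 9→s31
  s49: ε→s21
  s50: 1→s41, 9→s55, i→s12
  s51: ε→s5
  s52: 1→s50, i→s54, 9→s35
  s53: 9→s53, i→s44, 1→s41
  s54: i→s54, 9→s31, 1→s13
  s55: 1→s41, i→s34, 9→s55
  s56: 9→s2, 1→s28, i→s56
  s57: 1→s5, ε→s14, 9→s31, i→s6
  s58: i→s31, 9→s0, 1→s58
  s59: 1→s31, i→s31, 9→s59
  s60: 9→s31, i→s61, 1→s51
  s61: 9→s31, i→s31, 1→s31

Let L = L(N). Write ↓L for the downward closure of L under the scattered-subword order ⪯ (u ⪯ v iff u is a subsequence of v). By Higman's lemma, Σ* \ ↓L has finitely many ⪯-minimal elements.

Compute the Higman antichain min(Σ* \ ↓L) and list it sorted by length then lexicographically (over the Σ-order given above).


|Q|=62, |F|=58, |δ|=186 (7 ε).
min D↑ (57 st, q0=0, F={24}): 0:1→1,i→2,9→3 1:1→4,i→5,9→6 2:1→5,i→7,9→8 3:1→9,i→10,9→3 4:1→4,i→11,9→12 5:1→13,i→14,9→15 6:1→16,i→17,9→6 7:1→18,i→7,9→8 8:1→19,i→20,9→21 9:1→22,i→23,9→9 10:1→23,i→10,9→24 11:1→11,i→24,9→25 12:1→16,i→26,9→12 13:1→13,i→11,9→27 14:1→28,i→14,9→15 15:1→29,i→30,9→31 16:1→22,i→32,9→16 17:1→33,i→17,9→24 18:1→28,i→34,9→15 19:1→22,i→35,9→36 20:1→37,i→20,9→24 21:1→36,i→38,9→21 22:1→39,i→40,9→22 23:1→41,i→23,9→24 24:1→24,i→24,9→24 25:1→42,i→24,9→25 26:1→32,i→24,9→24 27:1→29,i→26,9→27 28:1→28,i→43,9→27 29:1→22,i→40,9→29 30:1→44,i→30,9→24 31:1→29,i→45,9→31 32:1→40,i→24,9→24 33:1→41,i→32,9→24 34:1→46,i→34,9→47 35:1→48,i→35,9→24 36:1→22,i→49,9→36 37:1→41,i→35,9→24 38:1→50,i→51,9→24 39:1→24,i→52,9→39 40:1→52,i→24,9→24 41:1→48,i→40,9→24 42:1→53,i→24,9→42 43:1→43,i→24,9→54 44:1→41,i→40,9→24 45:1→55,i→51,9→24 46:1→46,i→43,9→39 47:1→24,i→51,9→47 48:1→24,i→52,9→24 49:1→48,i→51,9→24 50:1→56,i→51,9→24 51:1→24,i→51,9→24 52:1→24,i→24,9→24 53:1→54,i→24,9→53 54:1→24,i→24,9→54 55:1→56,i→52,9→24 56:1→48,i→52,9→24 (ε-aug+det+¬).
'9i9': run [61, 47, 27, 1] end={s31} rej; 3/3 deletions ∈↓L.
'11ii': N↓-sim [61, 51, 30, 11, 1] end={s31} ∉↓L; 4/4 deletions ∈↓L.
'91111': run [61, 47, 29, 13, 6, 1] end={s31} rej; 5/5 del acc.
'ii1i91': N↓-sim [61, 53, 50, 41, 25, 6, 1] end={s31} rej; 6/6 del acc.
'i91i11': N↓-sim [61, 53, 37, 25, 7, 3, 1] end={s31} ∉↓L; 6/6 deletions ∈↓L.
'i99ii1': run [61, 53, 37, 26, 14, 3, 1] end={s31} — reject; 6/6 single-dels accept.
6 obstructions.

min(Σ*\↓L) = [9i9, 11ii, 91111, ii1i91, i91i11, i99ii1].


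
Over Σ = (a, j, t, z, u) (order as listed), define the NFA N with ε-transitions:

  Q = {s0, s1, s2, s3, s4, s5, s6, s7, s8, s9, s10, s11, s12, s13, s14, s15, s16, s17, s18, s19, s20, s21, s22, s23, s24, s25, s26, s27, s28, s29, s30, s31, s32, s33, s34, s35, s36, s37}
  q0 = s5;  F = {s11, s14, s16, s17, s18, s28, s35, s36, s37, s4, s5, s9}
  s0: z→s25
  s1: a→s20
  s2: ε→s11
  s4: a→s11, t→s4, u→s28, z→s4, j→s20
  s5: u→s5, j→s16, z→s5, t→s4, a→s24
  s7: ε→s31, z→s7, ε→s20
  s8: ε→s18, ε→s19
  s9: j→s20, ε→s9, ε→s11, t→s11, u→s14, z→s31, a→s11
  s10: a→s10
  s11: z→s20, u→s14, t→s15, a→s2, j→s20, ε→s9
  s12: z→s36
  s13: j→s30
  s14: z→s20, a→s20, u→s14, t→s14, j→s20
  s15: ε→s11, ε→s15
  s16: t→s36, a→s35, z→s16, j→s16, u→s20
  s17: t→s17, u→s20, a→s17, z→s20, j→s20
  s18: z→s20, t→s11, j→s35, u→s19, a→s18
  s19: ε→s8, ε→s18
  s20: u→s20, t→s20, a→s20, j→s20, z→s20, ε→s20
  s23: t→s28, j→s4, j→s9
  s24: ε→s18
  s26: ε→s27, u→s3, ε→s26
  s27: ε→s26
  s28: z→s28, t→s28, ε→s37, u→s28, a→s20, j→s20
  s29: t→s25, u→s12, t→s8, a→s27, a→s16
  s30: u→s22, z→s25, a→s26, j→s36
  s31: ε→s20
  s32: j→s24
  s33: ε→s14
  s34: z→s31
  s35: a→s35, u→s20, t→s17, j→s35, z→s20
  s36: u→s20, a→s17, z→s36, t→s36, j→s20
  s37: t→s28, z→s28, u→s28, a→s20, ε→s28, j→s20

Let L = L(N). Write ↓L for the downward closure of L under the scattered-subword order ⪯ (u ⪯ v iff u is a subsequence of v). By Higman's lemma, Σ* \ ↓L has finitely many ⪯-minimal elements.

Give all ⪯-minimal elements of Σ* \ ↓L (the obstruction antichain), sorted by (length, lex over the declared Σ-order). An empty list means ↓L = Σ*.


min(Σ*\↓L) = [az, ju, tj, tua].

|Q|=38, |F|=12, |δ|=107 (21 ε).
min D↑ (11 st, q0=0, F={6}): 0:a→1,j→2,t→3,z→0,u→0 1:a→1,j→4,t→5,z→6,u→1 2:a→4,j→2,t→7,z→2,u→6 3:a→5,j→6,t→3,z→3,u→8 4:a→4,j→4,t→9,z→6,u→6 5:a→5,j→6,t→5,z→6,u→10 6:a→6,j→6,t→6,z→6,u→6 7:a→9,j→6,t→7,z→7,u→6 8:a→6,j→6,t→8,z→8,u→8 9:a→9,j→6,t→9,z→6,u→6 10:a→6,j→6,t→10,z→6,u→10 [Hopcroft].
'az': run [19, 13, 2] end={s20,s31} rej; 2/2 deletions ∈↓L.
'ju': |S_i|=[19, 5, 1] end={s20} rej; 2/2 single-dels accept.
'tj': run [19, 12, 1] end={s20} — reject; 2/2 deletions ∈↓L.
'tua': N↓-sim [19, 12, 4, 1] end={s20} rej; 3/3 single-dels accept.
4 obstructions.


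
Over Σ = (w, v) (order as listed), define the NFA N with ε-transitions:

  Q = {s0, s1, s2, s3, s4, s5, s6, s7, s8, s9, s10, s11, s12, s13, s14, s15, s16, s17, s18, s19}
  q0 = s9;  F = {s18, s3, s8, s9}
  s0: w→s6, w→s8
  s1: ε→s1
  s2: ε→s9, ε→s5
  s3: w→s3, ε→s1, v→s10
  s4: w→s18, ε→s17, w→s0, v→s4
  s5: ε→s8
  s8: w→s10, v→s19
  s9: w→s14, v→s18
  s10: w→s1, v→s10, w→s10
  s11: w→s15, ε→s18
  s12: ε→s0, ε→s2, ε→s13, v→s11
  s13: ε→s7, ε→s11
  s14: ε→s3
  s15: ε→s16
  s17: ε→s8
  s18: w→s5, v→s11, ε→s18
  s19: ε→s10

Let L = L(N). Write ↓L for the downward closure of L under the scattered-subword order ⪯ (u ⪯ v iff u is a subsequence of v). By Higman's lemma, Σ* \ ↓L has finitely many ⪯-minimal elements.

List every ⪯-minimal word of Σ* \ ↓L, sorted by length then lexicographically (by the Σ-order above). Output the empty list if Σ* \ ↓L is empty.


min(Σ*\↓L) = [wv, vww].

|Q|=20, |F|=4, |δ|=35 (17 ε).
min D↑ (5 st, q0=0, F={3}): 0:w→1,v→2 1:w→1,v→3 2:w→4,v→2 3:w→3,v→3 4:w→3,v→3 (ε-aug+det+¬).
'wv': |S_i|=[12, 9, 3] end={s1,s10,s19} — reject; 2/2 single-dels accept.
'vww': run [12, 9, 7, 2] end={s1,s10} — reject; 3/3 del acc.
2 obstructions.


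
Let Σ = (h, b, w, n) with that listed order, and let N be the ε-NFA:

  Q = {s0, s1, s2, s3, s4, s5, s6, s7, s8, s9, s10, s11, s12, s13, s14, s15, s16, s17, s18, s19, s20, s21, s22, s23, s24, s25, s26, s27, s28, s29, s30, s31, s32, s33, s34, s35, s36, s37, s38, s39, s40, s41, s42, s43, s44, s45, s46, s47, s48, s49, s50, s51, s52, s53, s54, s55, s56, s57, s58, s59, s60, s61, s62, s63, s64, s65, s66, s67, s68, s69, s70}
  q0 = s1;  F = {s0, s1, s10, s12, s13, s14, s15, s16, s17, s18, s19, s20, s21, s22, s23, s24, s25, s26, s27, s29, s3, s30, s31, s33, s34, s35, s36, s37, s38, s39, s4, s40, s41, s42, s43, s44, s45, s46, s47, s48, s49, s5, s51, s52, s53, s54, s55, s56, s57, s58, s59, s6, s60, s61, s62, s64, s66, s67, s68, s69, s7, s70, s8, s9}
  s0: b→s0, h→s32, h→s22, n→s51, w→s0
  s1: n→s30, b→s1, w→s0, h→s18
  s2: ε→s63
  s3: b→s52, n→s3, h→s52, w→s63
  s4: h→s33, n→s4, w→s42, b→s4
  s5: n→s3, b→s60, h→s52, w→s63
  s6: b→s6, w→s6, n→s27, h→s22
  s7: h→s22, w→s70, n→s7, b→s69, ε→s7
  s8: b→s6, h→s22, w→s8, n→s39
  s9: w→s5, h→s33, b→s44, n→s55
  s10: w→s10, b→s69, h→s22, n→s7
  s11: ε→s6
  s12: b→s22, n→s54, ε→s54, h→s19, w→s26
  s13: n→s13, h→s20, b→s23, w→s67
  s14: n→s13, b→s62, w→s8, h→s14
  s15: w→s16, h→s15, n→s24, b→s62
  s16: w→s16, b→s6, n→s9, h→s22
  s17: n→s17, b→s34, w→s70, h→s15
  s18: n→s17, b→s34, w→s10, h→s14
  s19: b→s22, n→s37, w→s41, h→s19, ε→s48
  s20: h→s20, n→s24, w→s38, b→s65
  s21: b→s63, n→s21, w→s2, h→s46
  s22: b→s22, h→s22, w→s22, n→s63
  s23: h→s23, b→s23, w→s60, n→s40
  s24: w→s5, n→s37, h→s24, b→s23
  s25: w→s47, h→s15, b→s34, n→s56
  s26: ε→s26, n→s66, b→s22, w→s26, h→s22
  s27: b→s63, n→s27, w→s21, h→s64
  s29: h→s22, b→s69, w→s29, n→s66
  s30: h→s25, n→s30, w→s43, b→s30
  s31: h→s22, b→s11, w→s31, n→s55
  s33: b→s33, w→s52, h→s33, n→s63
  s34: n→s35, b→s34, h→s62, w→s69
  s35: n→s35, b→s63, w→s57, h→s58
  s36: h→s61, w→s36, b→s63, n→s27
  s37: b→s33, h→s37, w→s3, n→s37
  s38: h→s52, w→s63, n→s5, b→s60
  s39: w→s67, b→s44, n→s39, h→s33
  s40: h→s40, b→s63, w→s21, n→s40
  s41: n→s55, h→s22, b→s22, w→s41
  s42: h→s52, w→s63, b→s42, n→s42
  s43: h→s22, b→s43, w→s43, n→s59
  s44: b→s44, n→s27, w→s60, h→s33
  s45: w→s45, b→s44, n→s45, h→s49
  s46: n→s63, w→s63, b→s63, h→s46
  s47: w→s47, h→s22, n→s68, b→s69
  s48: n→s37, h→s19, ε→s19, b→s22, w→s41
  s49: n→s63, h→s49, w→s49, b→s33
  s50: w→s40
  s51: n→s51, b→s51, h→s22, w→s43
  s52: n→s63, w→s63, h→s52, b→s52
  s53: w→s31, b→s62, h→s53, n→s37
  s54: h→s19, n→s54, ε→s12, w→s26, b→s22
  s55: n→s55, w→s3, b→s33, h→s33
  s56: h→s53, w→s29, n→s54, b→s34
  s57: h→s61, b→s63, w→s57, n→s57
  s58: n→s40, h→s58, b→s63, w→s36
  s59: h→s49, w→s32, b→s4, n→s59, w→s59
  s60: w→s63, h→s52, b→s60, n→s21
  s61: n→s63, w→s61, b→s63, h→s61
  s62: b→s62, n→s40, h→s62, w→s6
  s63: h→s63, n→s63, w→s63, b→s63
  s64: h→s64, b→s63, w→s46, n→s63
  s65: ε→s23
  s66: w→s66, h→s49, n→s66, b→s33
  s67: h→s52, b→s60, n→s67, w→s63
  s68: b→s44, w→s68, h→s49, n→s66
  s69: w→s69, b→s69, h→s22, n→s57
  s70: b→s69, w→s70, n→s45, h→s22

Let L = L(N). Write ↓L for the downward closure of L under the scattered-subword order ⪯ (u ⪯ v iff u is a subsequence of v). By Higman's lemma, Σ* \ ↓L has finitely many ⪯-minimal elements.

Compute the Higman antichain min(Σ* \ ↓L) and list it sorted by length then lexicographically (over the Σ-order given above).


|Q|=71, |F|=64, |δ|=272 (9 ε).
min D↑ (63 st, q0=0, F={20}): 0:h→1,b→0,w→2,n→3 1:h→4,b→5,w→6,n→7 2:h→8,b→2,w→2,n→9 3:h→10,b→3,w→11,n→3 4:h→4,b→12,w→13,n→14 5:h→12,b→5,w→15,n→16 6:h→8,b→15,w→6,n→17 7:h→18,b→5,w→19,n→7 8:h→8,b→8,w→8,n→20 9:h→8,b→9,w→11,n→9 10:h→18,b→5,w→21,n→22 11:h→8,b→11,w→11,n→23 12:h→12,b→12,w→24,n→25 13:h→8,b→24,w→13,n→26 14:h→27,b→28,w→29,n→14 15:h→8,b→15,w→15,n→30 16:h→31,b→20,w→30,n→16 17:h→8,b→15,w→19,n→17 18:h→18,b→12,w→32,n→33 19:h→8,b→15,w→19,n→34 20:h→20,b→20,w→20,n→20 21:h→8,b→15,w→21,n→35 22:h→36,b→5,w→37,n→38 23:h→39,b→40,w→23,n→23 24:h→8,b→24,w→24,n→41 25:h→25,b→20,w→42,n→25 26:h→43,b→44,w→29,n→26 27:h→27,b→28,w→45,n→33 28:h→28,b→28,w→46,n→25 29:h→47,b→46,w→20,n→29 30:h→48,b→20,w→30,n→30 31:h→31,b→20,w→49,n→25 32:h→8,b→24,w→32,n→50 33:h→33,b→28,w→51,n→52 34:h→39,b→44,w→34,n→34 35:h→39,b→44,w→35,n→53 36:h→36,b→12,w→54,n→52 37:h→8,b→15,w→37,n→53 38:h→55,b→8,w→56,n→38 39:h→39,b→43,w→39,n→20 40:h→43,b→40,w→57,n→40 41:h→58,b→20,w→42,n→41 42:h→59,b→20,w→20,n→42 43:h→43,b→43,w→47,n→20 44:h→43,b→44,w→46,n→41 45:h→47,b→46,w→20,n→51 46:h→47,b→46,w→20,n→42 47:h→47,b→47,w→20,n→20 48:h→48,b→20,w→48,n→20 49:h→48,b→20,w→49,n→41 50:h→43,b→44,w→51,n→60 51:h→47,b→46,w→20,n→61 52:h→52,b→43,w→61,n→52 53:h→39,b→43,w→53,n→53 54:h→8,b→24,w→54,n→60 55:h→55,b→8,w→62,n→52 56:h→8,b→8,w→56,n→53 57:h→47,b→57,w→20,n→57 58:h→58,b→20,w→59,n→20 59:h→59,b→20,w→20,n→20 60:h→43,b→43,w→61,n→60 61:h→47,b→47,w→20,n→61 62:h→8,b→8,w→62,n→60.
'whn': run [69, 45, 9, 1] end={s63} — reject; 3/3 single-dels accept.
'hbnb': N↓-sim [69, 61, 24, 12, 1] end={s63} — reject; 4/4 del acc.
'hhnww': |S_i|=[69, 61, 41, 24, 10, 2] end={s2,s63} — reject; 5/5 single-dels accept.
'nhnnbn': run [69, 63, 49, 42, 26, 4, 1] end={s63} ∉↓L; 6/6 del acc.
'nwnbww': |S_i|=[69, 63, 39, 25, 12, 7, 2] end={s2,s63} rej; 6/6 deletions ∈↓L.
5 minimals (antichain).

Antichain: [whn, hbnb, hhnww, nhnnbn, nwnbww].
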